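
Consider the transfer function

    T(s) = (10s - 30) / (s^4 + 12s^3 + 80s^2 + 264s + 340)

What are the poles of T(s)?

s = -3 ± 5j, -3 ± j

The poles are the roots of the denominator s^4 + 12s^3 + 80s^2 + 264s + 340 = 0.
No real roots exist; factor into two real quadratics: (s^2 + 6s + 34)(s^2 + 6s + 10) = 0.
Each quadratic gives a conjugate pair via the quadratic formula.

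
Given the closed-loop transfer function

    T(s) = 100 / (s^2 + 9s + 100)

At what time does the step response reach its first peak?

t_p ≈ 0.3518 s

Comparing s^2 + 9s + 100 to s^2 + 2ζωₙs + ωₙ²: ωₙ = 10 rad/s and ζ = 9/(2·10) = 0.45.
ζωₙ = 9/2 = 4.5, so ω_d = ωₙ√(1−ζ²) = √(ωₙ² − (ζωₙ)²) = √(100 − 4.5²) = √79.75 ≈ 8.930 rad/s.
t_p = π/ω_d = π/8.930 ≈ 0.3518 s.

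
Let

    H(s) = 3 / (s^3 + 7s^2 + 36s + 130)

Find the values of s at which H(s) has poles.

s = -5, -1 ± 5j

The poles are the roots of the denominator s^3 + 7s^2 + 36s + 130 = 0.
Trying s = -5: the polynomial evaluates to 0, so (s + 5) is a factor.
Dividing out leaves s^2 + 2s + 26 = 0.
The quadratic formula then gives s = -1 ± 5j.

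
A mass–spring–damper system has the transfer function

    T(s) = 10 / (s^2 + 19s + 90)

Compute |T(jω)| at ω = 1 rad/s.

Substitute s = j1: numerator = 10, denominator = 89 + j19.
|T(j1)| = |10| / |89 + j19| = 10 / 91.005 ≈ 0.1099.

|T(j1)| ≈ 0.1099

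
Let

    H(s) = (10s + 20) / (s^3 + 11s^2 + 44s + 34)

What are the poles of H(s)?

s = -5 + 3j, -5 - 3j, -1

The poles are the roots of the denominator s^3 + 11s^2 + 44s + 34 = 0.
Trying s = -1: the polynomial evaluates to 0, so (s + 1) is a factor.
Dividing out leaves s^2 + 10s + 34 = 0.
The quadratic formula then gives s = -5 ± 3j.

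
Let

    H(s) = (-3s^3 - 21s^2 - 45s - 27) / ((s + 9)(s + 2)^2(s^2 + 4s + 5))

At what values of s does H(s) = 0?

Set the numerator to zero: -3s^3 - 21s^2 - 45s - 27 = 0, i.e. -3·(s^3 + 7s^2 + 15s + 9) = 0.
Factoring: (s + 3)^2(s + 1) = 0.

s = -3, -3, -1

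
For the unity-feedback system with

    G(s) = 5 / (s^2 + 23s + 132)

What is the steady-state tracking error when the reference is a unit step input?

e_ss = 0.9635

G(s) has no poles at the origin.
This is a Type 0 system. Kp = lim_{s→0} G(s) = 5/132.
e_ss = 1/(1 + Kp) = 1/(1 + 5/132) = 132/137 ≈ 0.9635.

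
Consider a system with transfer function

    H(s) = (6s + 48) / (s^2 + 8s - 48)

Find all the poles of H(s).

The poles are the roots of the denominator s^2 + 8s - 48 = 0.
Factoring: (s + 12)(s - 4) = 0, so s = -12 and s = 4.

s = -12, 4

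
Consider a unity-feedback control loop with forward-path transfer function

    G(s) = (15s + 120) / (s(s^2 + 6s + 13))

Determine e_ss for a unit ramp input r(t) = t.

G(s) has one pole at the origin.
This is a Type 1 system. Kv = lim_{s→0} s·G(s) = 120/13.
e_ss = 1/Kv = 1/(120/13) = 13/120 ≈ 0.1083.

e_ss = 0.1083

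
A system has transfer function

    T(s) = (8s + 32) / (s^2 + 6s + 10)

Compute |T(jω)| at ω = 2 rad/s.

Substitute s = j2: numerator = 32 + j16, denominator = 6 + j12.
|T(j2)| = |32 + j16| / |6 + j12| = 35.777 / 13.416 ≈ 2.667.

|T(j2)| ≈ 2.667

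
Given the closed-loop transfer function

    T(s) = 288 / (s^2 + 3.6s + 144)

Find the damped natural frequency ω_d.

ω_d ≈ 11.86 rad/s

Comparing s^2 + 3.6s + 144 to s^2 + 2ζωₙs + ωₙ²: ωₙ = 12 rad/s and ζ = 3.6/(2·12) = 0.15.
ζωₙ = 3.6/2 = 1.8, so ω_d = ωₙ√(1−ζ²) = √(ωₙ² − (ζωₙ)²) = √(144 − 1.8²) = √140.76 ≈ 11.86 rad/s.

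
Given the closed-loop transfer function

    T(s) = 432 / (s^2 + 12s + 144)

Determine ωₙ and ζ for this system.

Compare the denominator to the standard form s^2 + 2ζωₙs + ωₙ².
ωₙ² = 144, so ωₙ = 12 rad/s.
2ζωₙ = 12, so ζ = 12/(2·12) = 0.5.

ωₙ = 12 rad/s, ζ = 0.5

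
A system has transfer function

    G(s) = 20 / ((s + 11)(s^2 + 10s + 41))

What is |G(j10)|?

Substitute s = j10: numerator = 20, denominator = -1649 + j510.
|G(j10)| = |20| / |-1649 + j510| = 20 / 1726.1 ≈ 0.01159.

|G(j10)| ≈ 0.01159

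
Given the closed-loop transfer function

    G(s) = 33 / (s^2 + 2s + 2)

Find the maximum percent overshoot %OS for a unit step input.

Comparing s^2 + 2s + 2 to s^2 + 2ζωₙs + ωₙ²: ωₙ = √2 ≈ 1.414 rad/s and ζ = 2/(2·√2) ≈ 0.7071.
%OS = 100·exp(−πζ/√(1−ζ²)) = 100·exp(−π·0.7071/√(1−0.7071²)) ≈ 4.32%.

%OS ≈ 4.32%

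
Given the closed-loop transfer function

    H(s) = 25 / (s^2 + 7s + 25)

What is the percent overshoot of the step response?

%OS ≈ 4.60%

Comparing s^2 + 7s + 25 to s^2 + 2ζωₙs + ωₙ²: ωₙ = 5 rad/s and ζ = 7/(2·5) = 0.7.
%OS = 100·exp(−πζ/√(1−ζ²)) = 100·exp(−π·0.7/√(1−0.7²)) ≈ 4.60%.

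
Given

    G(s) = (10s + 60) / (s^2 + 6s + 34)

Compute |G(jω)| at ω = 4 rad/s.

|G(j4)| ≈ 2.404

Substitute s = j4: numerator = 60 + j40, denominator = 18 + j24.
|G(j4)| = |60 + j40| / |18 + j24| = 72.111 / 30 ≈ 2.404.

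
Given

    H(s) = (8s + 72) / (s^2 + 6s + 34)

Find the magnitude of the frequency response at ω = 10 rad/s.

|H(j10)| ≈ 1.207

Substitute s = j10: numerator = 72 + j80, denominator = -66 + j60.
|H(j10)| = |72 + j80| / |-66 + j60| = 107.63 / 89.196 ≈ 1.207.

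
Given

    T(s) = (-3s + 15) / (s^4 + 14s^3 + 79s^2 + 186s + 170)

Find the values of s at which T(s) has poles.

The poles are the roots of the denominator s^4 + 14s^3 + 79s^2 + 186s + 170 = 0.
No real roots exist; factor into two real quadratics: (s^2 + 10s + 34)(s^2 + 4s + 5) = 0.
Each quadratic gives a conjugate pair via the quadratic formula.

s = -5 + 3j, -5 - 3j, -2 + j, -2 - j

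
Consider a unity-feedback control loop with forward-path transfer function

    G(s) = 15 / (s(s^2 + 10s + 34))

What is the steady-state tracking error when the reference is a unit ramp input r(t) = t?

G(s) has one pole at the origin.
This is a Type 1 system. Kv = lim_{s→0} s·G(s) = 15/34.
e_ss = 1/Kv = 1/(15/34) = 34/15 ≈ 2.267.

e_ss = 2.267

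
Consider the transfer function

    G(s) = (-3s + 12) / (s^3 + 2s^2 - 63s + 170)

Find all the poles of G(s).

s = 4 ± j, -10

The poles are the roots of the denominator s^3 + 2s^2 - 63s + 170 = 0.
Trying s = -10: the polynomial evaluates to 0, so (s + 10) is a factor.
Dividing out leaves s^2 - 8s + 17 = 0.
The quadratic formula then gives s = 4 ± 1j.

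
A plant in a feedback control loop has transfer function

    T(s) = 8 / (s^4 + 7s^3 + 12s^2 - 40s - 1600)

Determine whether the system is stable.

The denominator s^4 + 7s^3 + 12s^2 - 40s - 1600 factors as (s - 5)(s^2 + 4s + 40)(s + 8), giving poles at s = 5, -2 + 6j, -2 - 6j, -8.
Since the pole(s) at s = 5 lie in the right half-plane, the system is unstable.

unstable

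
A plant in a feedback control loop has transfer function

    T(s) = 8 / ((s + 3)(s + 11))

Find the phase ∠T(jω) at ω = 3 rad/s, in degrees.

At s = j3: numerator = 8, denominator = 24 + j42.
∠T = ∠num − ∠den = 0° − (60.255°) = -60.26°.

∠T(j3) ≈ -60.26°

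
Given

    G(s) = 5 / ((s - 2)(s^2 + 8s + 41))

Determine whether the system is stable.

The poles can be read from the denominator factors: s = 2, -4 ± 5j.
Since the pole(s) at s = 2 lie in the right half-plane, the system is unstable.

unstable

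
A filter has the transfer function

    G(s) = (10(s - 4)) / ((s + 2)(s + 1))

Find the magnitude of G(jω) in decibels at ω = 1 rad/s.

Substitute s = j1: numerator = -40 + j10, denominator = 1 + j3.
|G(j1)| = |-40 + j10| / |1 + j3| = 41.231 / 3.1623 ≈ 13.04.
In decibels: 20·log₁₀(13.04) ≈ 22.3 dB.

|G(j1)|_dB ≈ 22.3 dB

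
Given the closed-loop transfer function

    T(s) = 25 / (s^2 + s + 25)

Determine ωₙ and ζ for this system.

Compare the denominator to the standard form s^2 + 2ζωₙs + ωₙ².
ωₙ² = 25, so ωₙ = 5 rad/s.
2ζωₙ = 1, so ζ = 1/(2·5) = 0.1.

ωₙ = 5 rad/s, ζ = 0.1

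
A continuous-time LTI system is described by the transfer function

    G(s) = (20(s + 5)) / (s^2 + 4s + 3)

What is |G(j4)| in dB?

Substitute s = j4: numerator = 100 + j80, denominator = -13 + j16.
|G(j4)| = |100 + j80| / |-13 + j16| = 128.06 / 20.616 ≈ 6.212.
In decibels: 20·log₁₀(6.212) ≈ 15.9 dB.

|G(j4)|_dB ≈ 15.9 dB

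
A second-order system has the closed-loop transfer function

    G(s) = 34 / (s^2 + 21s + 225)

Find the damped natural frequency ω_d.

ω_d ≈ 10.71 rad/s

Comparing s^2 + 21s + 225 to s^2 + 2ζωₙs + ωₙ²: ωₙ = 15 rad/s and ζ = 21/(2·15) = 0.7.
ζωₙ = 21/2 = 10.5, so ω_d = ωₙ√(1−ζ²) = √(ωₙ² − (ζωₙ)²) = √(225 − 10.5²) = √114.75 ≈ 10.71 rad/s.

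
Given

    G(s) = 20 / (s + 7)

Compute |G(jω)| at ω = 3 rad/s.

|G(j3)| ≈ 2.626

Substitute s = j3: numerator = 20, denominator = 7 + j3.
|G(j3)| = |20| / |7 + j3| = 20 / 7.6158 ≈ 2.626.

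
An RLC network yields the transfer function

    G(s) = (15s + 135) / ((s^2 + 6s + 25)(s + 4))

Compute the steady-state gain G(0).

G(0) = 27/20 ≈ 1.350

Set s = 0: G(0) = (135) / (100) = 27/20.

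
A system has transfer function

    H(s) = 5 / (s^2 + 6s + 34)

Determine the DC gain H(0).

H(0) = 5/34 ≈ 0.1471

At s = 0 each factor (s + a) contributes a and each (s^2 + bs + c) contributes c.
H(0) = 5·1 / ((34)) = 5/34 = 5/34.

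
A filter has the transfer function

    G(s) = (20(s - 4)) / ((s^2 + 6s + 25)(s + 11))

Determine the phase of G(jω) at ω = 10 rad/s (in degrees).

At s = j10: numerator = -80 + j200, denominator = -1425 - j90.
∠G = ∠num − ∠den = 111.80° − (-176.39°) = 288.2°, which wraps to -71.81°.

∠G(j10) ≈ -71.81°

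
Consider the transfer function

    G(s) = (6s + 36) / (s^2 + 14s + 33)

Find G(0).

G(0) = 12/11 ≈ 1.091

Set s = 0: G(0) = (36) / (33) = 12/11.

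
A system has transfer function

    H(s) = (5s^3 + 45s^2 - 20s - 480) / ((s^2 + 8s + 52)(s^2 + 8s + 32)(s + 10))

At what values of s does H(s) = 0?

Set the numerator to zero: 5s^3 + 45s^2 - 20s - 480 = 0, i.e. 5·(s^3 + 9s^2 - 4s - 96) = 0.
Factoring: (s - 3)(s + 8)(s + 4) = 0.

s = 3, -8, -4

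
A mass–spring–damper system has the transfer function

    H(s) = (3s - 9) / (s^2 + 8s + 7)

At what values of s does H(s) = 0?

Set the numerator to zero: 3s - 9 = 0, i.e. 3·(s - 3) = 0.
So s = 3.

s = 3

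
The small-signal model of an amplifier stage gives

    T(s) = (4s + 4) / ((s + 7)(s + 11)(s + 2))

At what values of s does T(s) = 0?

s = -1

Set the numerator to zero: 4s + 4 = 0, i.e. 4·(s + 1) = 0.
So s = -1.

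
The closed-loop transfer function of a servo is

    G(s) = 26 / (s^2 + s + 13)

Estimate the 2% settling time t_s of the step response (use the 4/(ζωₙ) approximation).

t_s ≈ 8 s

Comparing s^2 + s + 13 to s^2 + 2ζωₙs + ωₙ²: ωₙ = √13 ≈ 3.606 rad/s and ζ = 1/(2·√13) ≈ 0.1387.
ζωₙ = 1/2 = 0.5, so t_s ≈ 4/(ζωₙ) = 4/0.5 = 8 s.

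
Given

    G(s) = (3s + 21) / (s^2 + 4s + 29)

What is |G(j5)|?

Substitute s = j5: numerator = 21 + j15, denominator = 4 + j20.
|G(j5)| = |21 + j15| / |4 + j20| = 25.807 / 20.396 ≈ 1.265.

|G(j5)| ≈ 1.265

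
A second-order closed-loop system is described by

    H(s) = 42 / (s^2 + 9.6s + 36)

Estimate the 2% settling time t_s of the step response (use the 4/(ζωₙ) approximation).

t_s ≈ 0.8333 s

Comparing s^2 + 9.6s + 36 to s^2 + 2ζωₙs + ωₙ²: ωₙ = 6 rad/s and ζ = 9.6/(2·6) = 0.8.
ζωₙ = 9.6/2 = 4.8, so t_s ≈ 4/(ζωₙ) = 4/4.8 ≈ 0.8333 s.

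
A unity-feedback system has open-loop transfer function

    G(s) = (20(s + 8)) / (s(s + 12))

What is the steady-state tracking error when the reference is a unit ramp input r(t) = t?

e_ss = 0.07500

G(s) has one pole at the origin.
This is a Type 1 system. Kv = lim_{s→0} s·G(s) = 160/12 = 40/3.
e_ss = 1/Kv = 1/(40/3) = 3/40 ≈ 0.07500.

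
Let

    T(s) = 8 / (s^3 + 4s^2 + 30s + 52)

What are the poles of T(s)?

The poles are the roots of the denominator s^3 + 4s^2 + 30s + 52 = 0.
Trying s = -2: the polynomial evaluates to 0, so (s + 2) is a factor.
Dividing out leaves s^2 + 2s + 26 = 0.
The quadratic formula then gives s = -1 ± 5j.

s = -1 + 5j, -1 - 5j, -2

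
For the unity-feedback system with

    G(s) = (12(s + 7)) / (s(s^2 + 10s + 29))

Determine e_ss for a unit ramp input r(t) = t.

e_ss = 0.3452

G(s) has one pole at the origin.
This is a Type 1 system. Kv = lim_{s→0} s·G(s) = 84/29.
e_ss = 1/Kv = 1/(84/29) = 29/84 ≈ 0.3452.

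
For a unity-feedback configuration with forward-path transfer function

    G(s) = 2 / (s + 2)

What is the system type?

The denominator has no factor of s at the origin — no free integrator — so this is a Type 0 system.

Type 0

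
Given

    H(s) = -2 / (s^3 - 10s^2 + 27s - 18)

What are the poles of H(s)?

The poles are the roots of the denominator s^3 - 10s^2 + 27s - 18 = 0.
Trying s = 1: the polynomial evaluates to 0, so (s - 1) is a factor.
Dividing out leaves s^2 - 9s + 18 = 0.
Factoring the quadratic: (s - 6)(s - 3) = 0.

s = 1, 6, 3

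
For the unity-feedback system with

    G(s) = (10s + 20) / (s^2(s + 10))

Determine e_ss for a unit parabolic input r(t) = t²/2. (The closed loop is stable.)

G(s) has 2 poles at the origin.
This is a Type 2 system. Ka = lim_{s→0} s^2·G(s) = 20/10 = 2.
e_ss = 1/Ka = 1/(2) = 1/2 ≈ 0.5000.

e_ss = 0.5000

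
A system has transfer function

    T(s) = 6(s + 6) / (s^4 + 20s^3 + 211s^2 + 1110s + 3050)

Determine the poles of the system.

The poles are the roots of the denominator s^4 + 20s^3 + 211s^2 + 1110s + 3050 = 0.
No real roots exist; factor into two real quadratics: (s^2 + 10s + 50)(s^2 + 10s + 61) = 0.
Each quadratic gives a conjugate pair via the quadratic formula.

s = -5 ± 5j, -5 ± 6j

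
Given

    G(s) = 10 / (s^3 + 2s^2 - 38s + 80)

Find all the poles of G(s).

The poles are the roots of the denominator s^3 + 2s^2 - 38s + 80 = 0.
Trying s = -8: the polynomial evaluates to 0, so (s + 8) is a factor.
Dividing out leaves s^2 - 6s + 10 = 0.
The quadratic formula then gives s = 3 ± 1j.

s = 3 + j, 3 - j, -8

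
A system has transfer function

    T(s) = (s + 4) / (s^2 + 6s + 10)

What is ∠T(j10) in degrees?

∠T(j10) ≈ -78.11°

At s = j10: numerator = 4 + j10, denominator = -90 + j60.
∠T = ∠num − ∠den = 68.199° − (146.31°) = -78.11°.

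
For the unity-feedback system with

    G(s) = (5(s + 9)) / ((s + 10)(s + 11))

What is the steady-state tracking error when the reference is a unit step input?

e_ss = 0.7097

G(s) has no poles at the origin.
This is a Type 0 system. Kp = lim_{s→0} G(s) = 45/110 = 9/22.
e_ss = 1/(1 + Kp) = 1/(1 + 9/22) = 22/31 ≈ 0.7097.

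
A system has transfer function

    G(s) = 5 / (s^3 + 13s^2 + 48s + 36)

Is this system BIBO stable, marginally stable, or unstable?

stable

The denominator s^3 + 13s^2 + 48s + 36 factors as (s + 6)^2(s + 1), giving poles at s = -6, -6, -1.
Since all poles lie strictly in the left half-plane, the system is stable.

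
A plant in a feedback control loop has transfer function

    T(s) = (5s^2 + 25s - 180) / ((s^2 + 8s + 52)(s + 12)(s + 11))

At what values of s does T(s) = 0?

s = 4, -9

Set the numerator to zero: 5s^2 + 25s - 180 = 0, i.e. 5·(s^2 + 5s - 36) = 0.
Factoring: (s - 4)(s + 9) = 0.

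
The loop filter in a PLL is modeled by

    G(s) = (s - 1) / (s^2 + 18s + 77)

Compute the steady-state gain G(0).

Set s = 0: G(0) = (-1) / (77) = -1/77.

G(0) = -1/77 ≈ -0.01299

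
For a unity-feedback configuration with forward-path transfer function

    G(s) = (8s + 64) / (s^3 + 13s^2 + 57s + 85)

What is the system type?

Type 0

The denominator has no factor of s at the origin — no free integrator — so this is a Type 0 system.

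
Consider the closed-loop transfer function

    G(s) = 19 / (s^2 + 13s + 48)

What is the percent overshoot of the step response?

%OS ≈ 0.0200%

Comparing s^2 + 13s + 48 to s^2 + 2ζωₙs + ωₙ²: ωₙ = √48 ≈ 6.928 rad/s and ζ = 13/(2·√48) ≈ 0.9382.
%OS = 100·exp(−πζ/√(1−ζ²)) = 100·exp(−π·0.9382/√(1−0.9382²)) ≈ 0.0200%.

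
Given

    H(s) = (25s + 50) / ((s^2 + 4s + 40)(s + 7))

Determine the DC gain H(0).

Set s = 0: H(0) = (50) / (280) = 5/28.

H(0) = 5/28 ≈ 0.1786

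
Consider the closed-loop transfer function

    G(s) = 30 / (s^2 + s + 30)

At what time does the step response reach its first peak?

Comparing s^2 + s + 30 to s^2 + 2ζωₙs + ωₙ²: ωₙ = √30 ≈ 5.477 rad/s and ζ = 1/(2·√30) ≈ 0.09129.
ζωₙ = 1/2 = 0.5, so ω_d = ωₙ√(1−ζ²) = √(ωₙ² − (ζωₙ)²) = √(30 − 0.5²) = √29.75 ≈ 5.454 rad/s.
t_p = π/ω_d = π/5.454 ≈ 0.5760 s.

t_p ≈ 0.5760 s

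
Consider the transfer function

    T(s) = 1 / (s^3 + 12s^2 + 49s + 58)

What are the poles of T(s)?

The poles are the roots of the denominator s^3 + 12s^2 + 49s + 58 = 0.
Trying s = -2: the polynomial evaluates to 0, so (s + 2) is a factor.
Dividing out leaves s^2 + 10s + 29 = 0.
The quadratic formula then gives s = -5 ± 2j.

s = -5 + 2j, -5 - 2j, -2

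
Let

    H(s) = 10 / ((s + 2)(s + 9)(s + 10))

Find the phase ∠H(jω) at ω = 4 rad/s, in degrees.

At s = j4: numerator = 10, denominator = -156 + j448.
∠H = ∠num − ∠den = 0° − (109.20°) = -109.2°.

∠H(j4) ≈ -109.2°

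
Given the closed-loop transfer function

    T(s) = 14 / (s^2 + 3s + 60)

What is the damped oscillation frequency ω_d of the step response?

Comparing s^2 + 3s + 60 to s^2 + 2ζωₙs + ωₙ²: ωₙ = √60 ≈ 7.746 rad/s and ζ = 3/(2·√60) ≈ 0.1936.
ζωₙ = 3/2 = 1.5, so ω_d = ωₙ√(1−ζ²) = √(ωₙ² − (ζωₙ)²) = √(60 − 1.5²) = √57.75 ≈ 7.599 rad/s.

ω_d ≈ 7.599 rad/s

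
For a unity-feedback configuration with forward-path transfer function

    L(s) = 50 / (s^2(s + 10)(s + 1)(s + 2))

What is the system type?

The denominator has 2 factors of s at the origin (free integrators), so this is a Type 2 system.

Type 2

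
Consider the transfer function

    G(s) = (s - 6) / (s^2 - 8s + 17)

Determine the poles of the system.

s = 4 + j, 4 - j

The poles are the roots of the denominator s^2 - 8s + 17 = 0.
Using the quadratic formula: s = (8 ± √(-4))/2 = 4 ± 1j.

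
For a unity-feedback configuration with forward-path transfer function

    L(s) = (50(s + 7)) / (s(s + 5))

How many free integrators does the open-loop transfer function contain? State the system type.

Type 1

The denominator has 1 factor of s at the origin (free integrator), so this is a Type 1 system.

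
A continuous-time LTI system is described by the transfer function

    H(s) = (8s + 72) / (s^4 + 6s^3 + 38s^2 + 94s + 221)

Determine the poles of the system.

s = -1 + 4j, -1 - 4j, -2 + 3j, -2 - 3j

The poles are the roots of the denominator s^4 + 6s^3 + 38s^2 + 94s + 221 = 0.
No real roots exist; factor into two real quadratics: (s^2 + 2s + 17)(s^2 + 4s + 13) = 0.
Each quadratic gives a conjugate pair via the quadratic formula.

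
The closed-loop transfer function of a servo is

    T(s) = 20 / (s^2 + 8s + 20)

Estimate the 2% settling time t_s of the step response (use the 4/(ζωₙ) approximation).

t_s ≈ 1 s

Comparing s^2 + 8s + 20 to s^2 + 2ζωₙs + ωₙ²: ωₙ = √20 ≈ 4.472 rad/s and ζ = 8/(2·√20) ≈ 0.8944.
ζωₙ = 8/2 = 4, so t_s ≈ 4/(ζωₙ) = 4/4 = 1 s.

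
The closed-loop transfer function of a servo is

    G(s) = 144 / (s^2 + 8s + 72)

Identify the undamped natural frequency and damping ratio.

Compare the denominator to the standard form s^2 + 2ζωₙs + ωₙ².
ωₙ² = 72, so ωₙ = √72 ≈ 8.485 rad/s.
2ζωₙ = 8, so ζ = 8/(2·√72) ≈ 0.4714.
With ζ = 0.4714 the response is underdamped.

ωₙ ≈ 8.485 rad/s, ζ ≈ 0.4714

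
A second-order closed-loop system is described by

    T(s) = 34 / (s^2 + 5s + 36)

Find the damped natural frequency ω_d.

Comparing s^2 + 5s + 36 to s^2 + 2ζωₙs + ωₙ²: ωₙ = 6 rad/s and ζ = 5/(2·6) ≈ 0.4167.
ζωₙ = 5/2 = 2.5, so ω_d = ωₙ√(1−ζ²) = √(ωₙ² − (ζωₙ)²) = √(36 − 2.5²) = √29.75 ≈ 5.454 rad/s.

ω_d ≈ 5.454 rad/s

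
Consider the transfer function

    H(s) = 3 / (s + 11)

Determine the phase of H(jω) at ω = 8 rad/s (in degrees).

At s = j8: numerator = 3, denominator = 11 + j8.
∠H = ∠num − ∠den = 0° − (36.027°) = -36.03°.

∠H(j8) ≈ -36.03°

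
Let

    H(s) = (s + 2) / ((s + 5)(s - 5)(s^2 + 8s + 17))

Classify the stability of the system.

The poles can be read from the denominator factors: s = -5, 5, -4 + j, -4 - j.
Since the pole(s) at s = 5 lie in the right half-plane, the system is unstable.

unstable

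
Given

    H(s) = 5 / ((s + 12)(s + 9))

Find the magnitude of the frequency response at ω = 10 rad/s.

|H(j10)| ≈ 0.02379

Substitute s = j10: numerator = 5, denominator = 8 + j210.
|H(j10)| = |5| / |8 + j210| = 5 / 210.15 ≈ 0.02379.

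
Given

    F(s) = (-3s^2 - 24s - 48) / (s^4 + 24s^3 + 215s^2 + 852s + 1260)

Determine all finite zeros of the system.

Set the numerator to zero: -3s^2 - 24s - 48 = 0, i.e. -3·(s^2 + 8s + 16) = 0.
Factoring: (s + 4)^2 = 0.

s = -4, -4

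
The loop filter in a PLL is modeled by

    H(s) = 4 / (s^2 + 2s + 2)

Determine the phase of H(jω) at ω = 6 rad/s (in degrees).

∠H(j6) ≈ -160.6°

At s = j6: numerator = 4, denominator = -34 + j12.
∠H = ∠num − ∠den = 0° − (160.56°) = -160.6°.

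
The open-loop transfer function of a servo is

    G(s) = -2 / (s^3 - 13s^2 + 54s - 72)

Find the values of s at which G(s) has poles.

The poles are the roots of the denominator s^3 - 13s^2 + 54s - 72 = 0.
Trying s = 3: the polynomial evaluates to 0, so (s - 3) is a factor.
Dividing out leaves s^2 - 10s + 24 = 0.
Factoring the quadratic: (s - 6)(s - 4) = 0.

s = 3, 6, 4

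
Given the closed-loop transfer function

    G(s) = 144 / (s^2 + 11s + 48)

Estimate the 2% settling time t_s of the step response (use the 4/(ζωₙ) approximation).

t_s ≈ 0.7273 s

Comparing s^2 + 11s + 48 to s^2 + 2ζωₙs + ωₙ²: ωₙ = √48 ≈ 6.928 rad/s and ζ = 11/(2·√48) ≈ 0.7939.
ζωₙ = 11/2 = 5.5, so t_s ≈ 4/(ζωₙ) = 4/5.5 ≈ 0.7273 s.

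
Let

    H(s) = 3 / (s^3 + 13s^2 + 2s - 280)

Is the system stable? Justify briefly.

unstable

The denominator s^3 + 13s^2 + 2s - 280 factors as (s + 10)(s + 7)(s - 4), giving poles at s = -10, -7, 4.
Since the pole(s) at s = 4 lie in the right half-plane, the system is unstable.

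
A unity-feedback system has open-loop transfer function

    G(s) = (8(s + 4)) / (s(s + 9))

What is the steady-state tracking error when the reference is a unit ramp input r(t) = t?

e_ss = 0.2812

G(s) has one pole at the origin.
This is a Type 1 system. Kv = lim_{s→0} s·G(s) = 32/9.
e_ss = 1/Kv = 1/(32/9) = 9/32 ≈ 0.2812.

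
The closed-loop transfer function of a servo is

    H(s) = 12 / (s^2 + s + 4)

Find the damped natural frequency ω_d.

ω_d ≈ 1.936 rad/s

Comparing s^2 + s + 4 to s^2 + 2ζωₙs + ωₙ²: ωₙ = 2 rad/s and ζ = 1/(2·2) = 0.25.
ζωₙ = 1/2 = 0.5, so ω_d = ωₙ√(1−ζ²) = √(ωₙ² − (ζωₙ)²) = √(4 − 0.5²) = √3.75 ≈ 1.936 rad/s.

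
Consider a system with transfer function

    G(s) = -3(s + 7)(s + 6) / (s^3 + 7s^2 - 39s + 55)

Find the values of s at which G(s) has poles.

The poles are the roots of the denominator s^3 + 7s^2 - 39s + 55 = 0.
Trying s = -11: the polynomial evaluates to 0, so (s + 11) is a factor.
Dividing out leaves s^2 - 4s + 5 = 0.
The quadratic formula then gives s = 2 ± 1j.

s = -11, 2 ± j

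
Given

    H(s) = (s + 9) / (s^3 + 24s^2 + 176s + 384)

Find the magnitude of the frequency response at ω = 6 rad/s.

|H(j6)| ≈ 0.01118

Substitute s = j6: numerator = 9 + j6, denominator = -480 + j840.
|H(j6)| = |9 + j6| / |-480 + j840| = 10.817 / 967.47 ≈ 0.01118.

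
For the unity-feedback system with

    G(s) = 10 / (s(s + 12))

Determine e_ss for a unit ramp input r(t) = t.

G(s) has one pole at the origin.
This is a Type 1 system. Kv = lim_{s→0} s·G(s) = 10/12 = 5/6.
e_ss = 1/Kv = 1/(5/6) = 6/5 ≈ 1.200.

e_ss = 1.200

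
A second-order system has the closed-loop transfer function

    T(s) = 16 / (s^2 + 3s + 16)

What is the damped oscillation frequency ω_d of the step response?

ω_d ≈ 3.708 rad/s

Comparing s^2 + 3s + 16 to s^2 + 2ζωₙs + ωₙ²: ωₙ = 4 rad/s and ζ = 3/(2·4) = 0.375.
ζωₙ = 3/2 = 1.5, so ω_d = ωₙ√(1−ζ²) = √(ωₙ² − (ζωₙ)²) = √(16 − 1.5²) = √13.75 ≈ 3.708 rad/s.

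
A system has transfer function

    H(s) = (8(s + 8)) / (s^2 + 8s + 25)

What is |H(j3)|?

|H(j3)| ≈ 2.370

Substitute s = j3: numerator = 64 + j24, denominator = 16 + j24.
|H(j3)| = |64 + j24| / |16 + j24| = 68.352 / 28.844 ≈ 2.370.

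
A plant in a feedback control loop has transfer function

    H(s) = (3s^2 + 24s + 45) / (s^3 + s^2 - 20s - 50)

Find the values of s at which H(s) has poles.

s = -3 ± j, 5

The poles are the roots of the denominator s^3 + s^2 - 20s - 50 = 0.
Trying s = 5: the polynomial evaluates to 0, so (s - 5) is a factor.
Dividing out leaves s^2 + 6s + 10 = 0.
The quadratic formula then gives s = -3 ± 1j.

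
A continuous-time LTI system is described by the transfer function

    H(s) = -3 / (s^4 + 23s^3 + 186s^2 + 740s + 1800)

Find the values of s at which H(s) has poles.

s = -2 + 4j, -2 - 4j, -10, -9

The poles are the roots of the denominator s^4 + 23s^3 + 186s^2 + 740s + 1800 = 0.
Trying s = -10: the polynomial evaluates to 0, so (s + 10) is a factor.
Dividing out leaves s^3 + 13s^2 + 56s + 180 = 0.
This factors further as (s^2 + 4s + 20)(s + 9) = 0.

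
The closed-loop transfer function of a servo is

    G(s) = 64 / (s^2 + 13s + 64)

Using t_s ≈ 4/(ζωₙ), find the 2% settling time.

Comparing s^2 + 13s + 64 to s^2 + 2ζωₙs + ωₙ²: ωₙ = 8 rad/s and ζ = 13/(2·8) = 0.8125.
ζωₙ = 13/2 = 6.5, so t_s ≈ 4/(ζωₙ) = 4/6.5 ≈ 0.6154 s.

t_s ≈ 0.6154 s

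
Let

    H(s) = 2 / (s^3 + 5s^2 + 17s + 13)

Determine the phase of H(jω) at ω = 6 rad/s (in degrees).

At s = j6: numerator = 2, denominator = -167 - j114.
∠H = ∠num − ∠den = 0° − (-145.68°) = 145.7°.

∠H(j6) ≈ 145.7°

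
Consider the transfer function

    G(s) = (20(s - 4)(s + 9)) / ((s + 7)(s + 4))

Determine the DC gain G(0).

At s = 0 each factor (s + a) contributes a and each (s^2 + bs + c) contributes c.
G(0) = 20·(-4) · (9) / ((7) · (4)) = -720/28 = -180/7.

G(0) = -180/7 ≈ -25.71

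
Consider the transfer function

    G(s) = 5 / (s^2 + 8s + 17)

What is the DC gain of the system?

G(0) = 5/17 ≈ 0.2941

Set s = 0: G(0) = (5) / (17) = 5/17.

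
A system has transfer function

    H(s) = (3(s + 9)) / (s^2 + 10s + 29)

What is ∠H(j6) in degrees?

∠H(j6) ≈ -62.96°

At s = j6: numerator = 27 + j18, denominator = -7 + j60.
∠H = ∠num − ∠den = 33.690° − (96.654°) = -62.96°.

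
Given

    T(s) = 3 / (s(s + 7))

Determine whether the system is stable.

The poles can be read from the denominator factors: s = 0, -7.
Since the simple pole(s) at s = 0 lie on the jω-axis with none in the right half-plane, the system is marginally stable.

marginally stable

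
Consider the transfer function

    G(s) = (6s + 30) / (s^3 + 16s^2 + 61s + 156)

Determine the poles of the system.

The poles are the roots of the denominator s^3 + 16s^2 + 61s + 156 = 0.
Trying s = -12: the polynomial evaluates to 0, so (s + 12) is a factor.
Dividing out leaves s^2 + 4s + 13 = 0.
The quadratic formula then gives s = -2 ± 3j.

s = -2 + 3j, -2 - 3j, -12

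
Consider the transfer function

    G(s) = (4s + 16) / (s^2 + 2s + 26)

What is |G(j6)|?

|G(j6)| ≈ 1.847

Substitute s = j6: numerator = 16 + j24, denominator = -10 + j12.
|G(j6)| = |16 + j24| / |-10 + j12| = 28.844 / 15.620 ≈ 1.847.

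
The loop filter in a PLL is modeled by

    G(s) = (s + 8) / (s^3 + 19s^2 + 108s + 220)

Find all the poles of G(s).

s = -4 + 2j, -4 - 2j, -11

The poles are the roots of the denominator s^3 + 19s^2 + 108s + 220 = 0.
Trying s = -11: the polynomial evaluates to 0, so (s + 11) is a factor.
Dividing out leaves s^2 + 8s + 20 = 0.
The quadratic formula then gives s = -4 ± 2j.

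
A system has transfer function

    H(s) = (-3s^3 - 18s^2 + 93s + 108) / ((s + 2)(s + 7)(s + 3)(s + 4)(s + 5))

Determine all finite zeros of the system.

s = -1, 4, -9

Set the numerator to zero: -3s^3 - 18s^2 + 93s + 108 = 0, i.e. -3·(s^3 + 6s^2 - 31s - 36) = 0.
Factoring: (s + 1)(s - 4)(s + 9) = 0.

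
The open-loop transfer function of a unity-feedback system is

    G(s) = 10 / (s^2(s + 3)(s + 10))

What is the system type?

Type 2

The denominator has 2 factors of s at the origin (free integrators), so this is a Type 2 system.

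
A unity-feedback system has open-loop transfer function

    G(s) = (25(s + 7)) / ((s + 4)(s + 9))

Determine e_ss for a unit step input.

G(s) has no poles at the origin.
This is a Type 0 system. Kp = lim_{s→0} G(s) = 175/36.
e_ss = 1/(1 + Kp) = 1/(1 + 175/36) = 36/211 ≈ 0.1706.

e_ss = 0.1706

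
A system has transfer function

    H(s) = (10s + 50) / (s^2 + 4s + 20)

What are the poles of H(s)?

s = -2 + 4j, -2 - 4j

The poles are the roots of the denominator s^2 + 4s + 20 = 0.
Using the quadratic formula: s = (-4 ± √(-64))/2 = -2 ± 4j.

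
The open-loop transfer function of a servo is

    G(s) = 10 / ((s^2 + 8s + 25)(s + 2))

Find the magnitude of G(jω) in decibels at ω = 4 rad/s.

Substitute s = j4: numerator = 10, denominator = -110 + j100.
|G(j4)| = |10| / |-110 + j100| = 10 / 148.66 ≈ 0.06727.
In decibels: 20·log₁₀(0.06727) ≈ -23.4 dB.

|G(j4)|_dB ≈ -23.4 dB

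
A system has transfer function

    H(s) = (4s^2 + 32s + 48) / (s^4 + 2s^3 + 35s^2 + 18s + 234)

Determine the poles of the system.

s = ±3j, -1 ± 5j

The poles are the roots of the denominator s^4 + 2s^3 + 35s^2 + 18s + 234 = 0.
No real roots exist; factor into two real quadratics: (s^2 + 9)(s^2 + 2s + 26) = 0.
Each quadratic gives a conjugate pair via the quadratic formula.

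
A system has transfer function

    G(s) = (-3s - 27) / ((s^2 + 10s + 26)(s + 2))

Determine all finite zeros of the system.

s = -9

Set the numerator to zero: -3s - 27 = 0, i.e. -3·(s + 9) = 0.
So s = -9.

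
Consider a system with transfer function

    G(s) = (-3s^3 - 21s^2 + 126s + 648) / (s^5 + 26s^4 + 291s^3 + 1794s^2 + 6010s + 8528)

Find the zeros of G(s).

Set the numerator to zero: -3s^3 - 21s^2 + 126s + 648 = 0, i.e. -3·(s^3 + 7s^2 - 42s - 216) = 0.
Factoring: (s - 6)(s + 4)(s + 9) = 0.

s = 6, -4, -9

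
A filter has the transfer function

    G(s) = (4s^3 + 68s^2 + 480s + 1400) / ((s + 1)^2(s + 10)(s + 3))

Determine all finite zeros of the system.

Set the numerator to zero: 4s^3 + 68s^2 + 480s + 1400 = 0, i.e. 4·(s^3 + 17s^2 + 120s + 350) = 0.
Factoring: (s^2 + 10s + 50)(s + 7) = 0.

s = -5 + 5j, -5 - 5j, -7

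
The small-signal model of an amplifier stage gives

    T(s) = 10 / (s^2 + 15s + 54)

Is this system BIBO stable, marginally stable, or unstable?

stable

The denominator s^2 + 15s + 54 factors as (s + 9)(s + 6), giving poles at s = -9, -6.
Since all poles lie strictly in the left half-plane, the system is stable.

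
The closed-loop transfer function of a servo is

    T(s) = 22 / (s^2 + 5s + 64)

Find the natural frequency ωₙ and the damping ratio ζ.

ωₙ = 8 rad/s, ζ = 0.3125

Compare the denominator to the standard form s^2 + 2ζωₙs + ωₙ².
ωₙ² = 64, so ωₙ = 8 rad/s.
2ζωₙ = 5, so ζ = 5/(2·8) = 0.3125.
With ζ = 0.3125 the response is underdamped.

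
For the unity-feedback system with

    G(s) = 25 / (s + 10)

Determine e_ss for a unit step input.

G(s) has no poles at the origin.
This is a Type 0 system. Kp = lim_{s→0} G(s) = 25/10 = 5/2.
e_ss = 1/(1 + Kp) = 1/(1 + 5/2) = 2/7 ≈ 0.2857.

e_ss = 0.2857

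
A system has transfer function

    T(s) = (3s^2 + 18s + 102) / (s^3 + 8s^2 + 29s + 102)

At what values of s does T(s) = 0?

s = -3 ± 5j

Set the numerator to zero: 3s^2 + 18s + 102 = 0, i.e. 3·(s^2 + 6s + 34) = 0.
Factoring: (s^2 + 6s + 34) = 0.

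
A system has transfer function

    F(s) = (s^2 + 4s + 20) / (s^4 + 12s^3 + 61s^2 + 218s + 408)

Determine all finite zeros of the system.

Set the numerator to zero: s^2 + 4s + 20 = 0.
Factoring: (s^2 + 4s + 20) = 0.

s = -2 + 4j, -2 - 4j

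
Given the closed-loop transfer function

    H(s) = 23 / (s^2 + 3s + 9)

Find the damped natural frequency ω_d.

Comparing s^2 + 3s + 9 to s^2 + 2ζωₙs + ωₙ²: ωₙ = 3 rad/s and ζ = 3/(2·3) = 0.5.
ζωₙ = 3/2 = 1.5, so ω_d = ωₙ√(1−ζ²) = √(ωₙ² − (ζωₙ)²) = √(9 − 1.5²) = √6.75 ≈ 2.598 rad/s.

ω_d ≈ 2.598 rad/s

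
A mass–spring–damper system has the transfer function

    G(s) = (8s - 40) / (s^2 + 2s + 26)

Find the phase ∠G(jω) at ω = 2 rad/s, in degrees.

At s = j2: numerator = -40 + j16, denominator = 22 + j4.
∠G = ∠num − ∠den = 158.20° − (10.305°) = 147.9°.

∠G(j2) ≈ 147.9°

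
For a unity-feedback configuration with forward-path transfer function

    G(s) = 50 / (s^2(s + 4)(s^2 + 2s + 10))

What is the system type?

Type 2

The denominator has 2 factors of s at the origin (free integrators), so this is a Type 2 system.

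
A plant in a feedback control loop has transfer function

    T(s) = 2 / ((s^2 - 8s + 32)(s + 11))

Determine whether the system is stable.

The poles can be read from the denominator factors: s = 4 + 4j, 4 - 4j, -11.
Since the pole(s) at s = 4 ± 4j lie in the right half-plane, the system is unstable.

unstable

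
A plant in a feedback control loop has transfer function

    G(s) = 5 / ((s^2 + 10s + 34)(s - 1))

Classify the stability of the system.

unstable

The poles can be read from the denominator factors: s = -5 + 3j, -5 - 3j, 1.
Since the pole(s) at s = 1 lie in the right half-plane, the system is unstable.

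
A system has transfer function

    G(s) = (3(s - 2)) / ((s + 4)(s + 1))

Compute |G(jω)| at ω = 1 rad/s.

|G(j1)| ≈ 1.150

Substitute s = j1: numerator = -6 + j3, denominator = 3 + j5.
|G(j1)| = |-6 + j3| / |3 + j5| = 6.7082 / 5.8310 ≈ 1.150.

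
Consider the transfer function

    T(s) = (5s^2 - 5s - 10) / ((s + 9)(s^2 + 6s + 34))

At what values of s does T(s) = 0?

Set the numerator to zero: 5s^2 - 5s - 10 = 0, i.e. 5·(s^2 - s - 2) = 0.
Factoring: (s - 2)(s + 1) = 0.

s = 2, -1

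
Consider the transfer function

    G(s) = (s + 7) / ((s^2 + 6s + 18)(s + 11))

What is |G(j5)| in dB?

|G(j5)|_dB ≈ -32.7 dB

Substitute s = j5: numerator = 7 + j5, denominator = -227 + j295.
|G(j5)| = |7 + j5| / |-227 + j295| = 8.6023 / 372.23 ≈ 0.02311.
In decibels: 20·log₁₀(0.02311) ≈ -32.7 dB.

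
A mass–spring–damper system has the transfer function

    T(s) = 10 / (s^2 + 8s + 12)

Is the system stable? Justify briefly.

The denominator s^2 + 8s + 12 factors as (s + 2)(s + 6), giving poles at s = -2, -6.
Since all poles lie strictly in the left half-plane, the system is stable.

stable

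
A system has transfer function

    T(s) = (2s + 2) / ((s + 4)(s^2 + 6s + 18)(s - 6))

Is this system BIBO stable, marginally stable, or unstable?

unstable

The poles can be read from the denominator factors: s = -4, -3 ± 3j, 6.
Since the pole(s) at s = 6 lie in the right half-plane, the system is unstable.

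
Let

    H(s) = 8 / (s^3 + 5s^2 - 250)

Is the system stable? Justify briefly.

The denominator s^3 + 5s^2 - 250 factors as (s^2 + 10s + 50)(s - 5), giving poles at s = -5 + 5j, -5 - 5j, 5.
Since the pole(s) at s = 5 lie in the right half-plane, the system is unstable.

unstable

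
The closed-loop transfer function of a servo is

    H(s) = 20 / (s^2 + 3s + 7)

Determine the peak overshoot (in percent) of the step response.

%OS ≈ 11.5%

Comparing s^2 + 3s + 7 to s^2 + 2ζωₙs + ωₙ²: ωₙ = √7 ≈ 2.646 rad/s and ζ = 3/(2·√7) ≈ 0.5669.
%OS = 100·exp(−πζ/√(1−ζ²)) = 100·exp(−π·0.5669/√(1−0.5669²)) ≈ 11.5%.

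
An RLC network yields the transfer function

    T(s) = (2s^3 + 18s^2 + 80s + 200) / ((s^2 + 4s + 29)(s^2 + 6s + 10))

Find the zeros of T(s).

Set the numerator to zero: 2s^3 + 18s^2 + 80s + 200 = 0, i.e. 2·(s^3 + 9s^2 + 40s + 100) = 0.
Factoring: (s^2 + 4s + 20)(s + 5) = 0.

s = -2 ± 4j, -5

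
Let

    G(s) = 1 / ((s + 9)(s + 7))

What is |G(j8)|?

|G(j8)| ≈ 0.007812

Substitute s = j8: numerator = 1, denominator = -1 + j128.
|G(j8)| = |1| / |-1 + j128| = 1 / 128.00 ≈ 0.007812.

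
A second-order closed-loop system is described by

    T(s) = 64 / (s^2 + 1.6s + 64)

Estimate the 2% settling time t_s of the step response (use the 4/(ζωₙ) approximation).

Comparing s^2 + 1.6s + 64 to s^2 + 2ζωₙs + ωₙ²: ωₙ = 8 rad/s and ζ = 1.6/(2·8) = 0.1.
ζωₙ = 1.6/2 = 0.8, so t_s ≈ 4/(ζωₙ) = 4/0.8 = 5 s.

t_s ≈ 5 s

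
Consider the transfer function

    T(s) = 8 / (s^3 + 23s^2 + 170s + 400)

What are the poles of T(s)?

The poles are the roots of the denominator s^3 + 23s^2 + 170s + 400 = 0.
Trying s = -8: the polynomial evaluates to 0, so (s + 8) is a factor.
Dividing out leaves s^2 + 15s + 50 = 0.
Factoring the quadratic: (s + 10)(s + 5) = 0.

s = -8, -10, -5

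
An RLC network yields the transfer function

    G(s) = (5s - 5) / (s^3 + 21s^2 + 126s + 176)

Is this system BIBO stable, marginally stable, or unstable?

The denominator s^3 + 21s^2 + 126s + 176 factors as (s + 2)(s + 8)(s + 11), giving poles at s = -2, -8, -11.
Since all poles lie strictly in the left half-plane, the system is stable.

stable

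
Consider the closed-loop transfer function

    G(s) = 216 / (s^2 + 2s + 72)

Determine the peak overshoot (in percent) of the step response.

Comparing s^2 + 2s + 72 to s^2 + 2ζωₙs + ωₙ²: ωₙ = √72 ≈ 8.485 rad/s and ζ = 2/(2·√72) ≈ 0.1179.
%OS = 100·exp(−πζ/√(1−ζ²)) = 100·exp(−π·0.1179/√(1−0.1179²)) ≈ 68.9%.

%OS ≈ 68.9%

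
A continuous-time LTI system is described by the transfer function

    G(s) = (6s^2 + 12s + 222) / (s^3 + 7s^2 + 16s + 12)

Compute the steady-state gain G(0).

G(0) = 37/2 ≈ 18.50

Set s = 0: G(0) = (222) / (12) = 37/2.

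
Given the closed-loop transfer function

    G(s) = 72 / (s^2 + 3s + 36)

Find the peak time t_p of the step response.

t_p ≈ 0.5408 s

Comparing s^2 + 3s + 36 to s^2 + 2ζωₙs + ωₙ²: ωₙ = 6 rad/s and ζ = 3/(2·6) = 0.25.
ζωₙ = 3/2 = 1.5, so ω_d = ωₙ√(1−ζ²) = √(ωₙ² − (ζωₙ)²) = √(36 − 1.5²) = √33.75 ≈ 5.809 rad/s.
t_p = π/ω_d = π/5.809 ≈ 0.5408 s.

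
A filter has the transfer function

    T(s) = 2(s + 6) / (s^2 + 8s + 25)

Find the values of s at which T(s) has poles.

The poles are the roots of the denominator s^2 + 8s + 25 = 0.
Using the quadratic formula: s = (-8 ± √(-36))/2 = -4 ± 3j.

s = -4 ± 3j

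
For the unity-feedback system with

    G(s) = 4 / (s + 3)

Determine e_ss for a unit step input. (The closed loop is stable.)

e_ss = 0.4286

G(s) has no poles at the origin.
This is a Type 0 system. Kp = lim_{s→0} G(s) = 4/3.
e_ss = 1/(1 + Kp) = 1/(1 + 4/3) = 3/7 ≈ 0.4286.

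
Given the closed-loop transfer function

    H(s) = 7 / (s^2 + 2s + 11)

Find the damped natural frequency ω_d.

Comparing s^2 + 2s + 11 to s^2 + 2ζωₙs + ωₙ²: ωₙ = √11 ≈ 3.317 rad/s and ζ = 2/(2·√11) ≈ 0.3015.
ζωₙ = 2/2 = 1, so ω_d = ωₙ√(1−ζ²) = √(ωₙ² − (ζωₙ)²) = √(11 − 1²) = √10 ≈ 3.162 rad/s.

ω_d ≈ 3.162 rad/s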